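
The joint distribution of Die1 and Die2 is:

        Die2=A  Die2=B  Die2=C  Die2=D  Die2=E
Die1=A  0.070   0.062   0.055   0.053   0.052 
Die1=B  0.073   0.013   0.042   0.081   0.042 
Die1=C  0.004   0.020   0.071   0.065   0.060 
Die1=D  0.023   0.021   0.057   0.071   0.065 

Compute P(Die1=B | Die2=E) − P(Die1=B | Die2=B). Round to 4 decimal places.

P(Die2=E) = 0.052 + 0.042 + 0.060 + 0.065 = 0.219; P(Die1=B | Die2=E) = 0.042/0.219 = 0.19178.
P(Die2=B) = 0.062 + 0.013 + 0.020 + 0.021 = 0.116; P(Die1=B | Die2=B) = 0.013/0.116 = 0.11207.
Difference = 0.0797.

0.0797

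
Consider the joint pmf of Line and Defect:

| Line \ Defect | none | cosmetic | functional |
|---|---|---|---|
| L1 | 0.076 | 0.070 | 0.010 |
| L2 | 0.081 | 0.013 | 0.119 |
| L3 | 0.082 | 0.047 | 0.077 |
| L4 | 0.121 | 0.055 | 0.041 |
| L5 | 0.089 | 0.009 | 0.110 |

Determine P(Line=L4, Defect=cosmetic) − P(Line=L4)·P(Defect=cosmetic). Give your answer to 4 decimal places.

0.0129

P(Line=L4) = 0.121 + 0.055 + 0.041 = 0.217.
P(Defect=cosmetic) = 0.070 + 0.013 + 0.047 + 0.055 + 0.009 = 0.194.
P(Line=L4, Defect=cosmetic) − P(Line=L4)P(Defect=cosmetic) = 0.055 − 0.217×0.194 = 0.0129.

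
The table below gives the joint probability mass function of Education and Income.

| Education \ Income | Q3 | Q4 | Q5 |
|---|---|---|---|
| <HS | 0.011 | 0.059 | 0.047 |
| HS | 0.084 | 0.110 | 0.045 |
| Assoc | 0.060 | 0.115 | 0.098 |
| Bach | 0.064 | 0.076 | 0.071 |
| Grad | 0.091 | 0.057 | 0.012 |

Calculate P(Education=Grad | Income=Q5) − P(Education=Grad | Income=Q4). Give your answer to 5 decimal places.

P(Income=Q5) = 0.047 + 0.045 + 0.098 + 0.071 + 0.012 = 0.273; P(Education=Grad | Income=Q5) = 0.012/0.273 = 0.043956.
P(Income=Q4) = 0.059 + 0.110 + 0.115 + 0.076 + 0.057 = 0.417; P(Education=Grad | Income=Q4) = 0.057/0.417 = 0.136691.
Difference = -0.09273.

-0.09273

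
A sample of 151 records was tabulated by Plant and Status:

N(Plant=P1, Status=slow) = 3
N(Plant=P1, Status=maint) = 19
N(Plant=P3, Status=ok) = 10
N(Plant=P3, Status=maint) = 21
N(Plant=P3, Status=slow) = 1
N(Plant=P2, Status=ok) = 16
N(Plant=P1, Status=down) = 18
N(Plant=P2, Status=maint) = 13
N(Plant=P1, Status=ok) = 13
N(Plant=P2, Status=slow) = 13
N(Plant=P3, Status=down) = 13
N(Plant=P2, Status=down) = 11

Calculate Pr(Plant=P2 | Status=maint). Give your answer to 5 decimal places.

0.24528

Total with Status=maint: 19 + 13 + 21 = 53.
P(Plant=P2 | Status=maint) = 13/53 = 0.24528.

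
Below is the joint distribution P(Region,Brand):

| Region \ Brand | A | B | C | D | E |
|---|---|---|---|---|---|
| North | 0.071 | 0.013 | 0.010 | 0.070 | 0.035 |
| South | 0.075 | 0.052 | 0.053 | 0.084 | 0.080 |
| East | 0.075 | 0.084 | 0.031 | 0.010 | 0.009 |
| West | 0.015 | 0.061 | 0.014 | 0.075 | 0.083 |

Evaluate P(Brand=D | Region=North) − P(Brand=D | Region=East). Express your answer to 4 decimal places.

0.3039

P(Region=North) = 0.071 + 0.013 + 0.010 + 0.070 + 0.035 = 0.199; P(Brand=D | Region=North) = 0.070/0.199 = 0.35176.
P(Region=East) = 0.075 + 0.084 + 0.031 + 0.010 + 0.009 = 0.209; P(Brand=D | Region=East) = 0.010/0.209 = 0.04785.
Difference = 0.3039.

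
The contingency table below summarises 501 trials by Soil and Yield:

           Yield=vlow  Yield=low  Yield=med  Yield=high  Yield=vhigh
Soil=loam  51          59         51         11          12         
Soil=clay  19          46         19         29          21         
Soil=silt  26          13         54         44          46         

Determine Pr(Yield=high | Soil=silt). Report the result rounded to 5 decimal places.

Total with Soil=silt: 26 + 13 + 54 + 44 + 46 = 183.
P(Yield=high | Soil=silt) = 44/183 = 0.24044.

0.24044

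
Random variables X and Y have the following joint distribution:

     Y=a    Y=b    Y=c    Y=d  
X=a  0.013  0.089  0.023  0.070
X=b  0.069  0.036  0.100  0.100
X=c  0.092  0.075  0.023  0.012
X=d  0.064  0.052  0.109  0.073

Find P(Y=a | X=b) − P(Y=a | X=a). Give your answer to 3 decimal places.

P(X=b) = 0.069 + 0.036 + 0.100 + 0.100 = 0.305; P(Y=a | X=b) = 0.069/0.305 = 0.2262.
P(X=a) = 0.013 + 0.089 + 0.023 + 0.070 = 0.195; P(Y=a | X=a) = 0.013/0.195 = 0.0667.
Difference = 0.160.

0.160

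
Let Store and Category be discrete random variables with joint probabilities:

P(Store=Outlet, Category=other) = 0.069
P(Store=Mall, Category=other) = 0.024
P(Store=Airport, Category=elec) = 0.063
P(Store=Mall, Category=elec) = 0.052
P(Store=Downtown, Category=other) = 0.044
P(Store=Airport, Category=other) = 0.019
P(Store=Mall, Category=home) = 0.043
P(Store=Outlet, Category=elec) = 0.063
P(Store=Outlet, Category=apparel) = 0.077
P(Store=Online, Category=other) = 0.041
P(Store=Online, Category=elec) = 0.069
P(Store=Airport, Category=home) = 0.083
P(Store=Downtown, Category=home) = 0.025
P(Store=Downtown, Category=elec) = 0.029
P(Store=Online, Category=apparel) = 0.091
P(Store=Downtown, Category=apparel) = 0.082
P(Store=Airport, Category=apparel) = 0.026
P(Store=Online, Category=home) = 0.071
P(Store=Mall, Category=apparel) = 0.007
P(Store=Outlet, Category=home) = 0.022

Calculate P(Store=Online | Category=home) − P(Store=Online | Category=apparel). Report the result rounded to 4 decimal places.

-0.0306

P(Category=home) = 0.025 + 0.043 + 0.083 + 0.022 + 0.071 = 0.244; P(Store=Online | Category=home) = 0.071/0.244 = 0.29098.
P(Category=apparel) = 0.082 + 0.007 + 0.026 + 0.077 + 0.091 = 0.283; P(Store=Online | Category=apparel) = 0.091/0.283 = 0.32155.
Difference = -0.0306.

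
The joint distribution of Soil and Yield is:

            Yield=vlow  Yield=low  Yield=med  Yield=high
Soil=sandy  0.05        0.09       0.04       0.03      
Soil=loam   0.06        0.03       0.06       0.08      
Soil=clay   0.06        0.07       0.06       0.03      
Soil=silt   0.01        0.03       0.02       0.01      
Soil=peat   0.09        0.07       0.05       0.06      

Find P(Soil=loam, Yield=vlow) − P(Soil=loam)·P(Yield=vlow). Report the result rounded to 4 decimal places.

-0.0021

P(Soil=loam) = 0.06 + 0.03 + 0.06 + 0.08 = 0.23.
P(Yield=vlow) = 0.05 + 0.06 + 0.06 + 0.01 + 0.09 = 0.27.
P(Soil=loam, Yield=vlow) − P(Soil=loam)P(Yield=vlow) = 0.06 − 0.23×0.27 = -0.0021.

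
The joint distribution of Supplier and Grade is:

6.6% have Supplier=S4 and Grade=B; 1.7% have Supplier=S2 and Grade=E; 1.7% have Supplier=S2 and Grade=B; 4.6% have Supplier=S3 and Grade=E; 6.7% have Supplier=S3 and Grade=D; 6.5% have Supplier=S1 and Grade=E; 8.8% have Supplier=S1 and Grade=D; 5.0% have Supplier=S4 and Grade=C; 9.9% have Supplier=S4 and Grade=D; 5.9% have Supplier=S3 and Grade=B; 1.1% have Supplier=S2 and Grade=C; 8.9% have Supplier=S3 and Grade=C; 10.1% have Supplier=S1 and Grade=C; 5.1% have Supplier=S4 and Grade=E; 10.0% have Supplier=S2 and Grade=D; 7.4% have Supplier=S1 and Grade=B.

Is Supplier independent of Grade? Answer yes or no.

P(Supplier=S2) = 0.145 and P(Grade=D) = 0.354, so their product is 0.05133, but P(Supplier=S2, Grade=D) = 0.100. Since these differ, Supplier and Grade are not independent.

no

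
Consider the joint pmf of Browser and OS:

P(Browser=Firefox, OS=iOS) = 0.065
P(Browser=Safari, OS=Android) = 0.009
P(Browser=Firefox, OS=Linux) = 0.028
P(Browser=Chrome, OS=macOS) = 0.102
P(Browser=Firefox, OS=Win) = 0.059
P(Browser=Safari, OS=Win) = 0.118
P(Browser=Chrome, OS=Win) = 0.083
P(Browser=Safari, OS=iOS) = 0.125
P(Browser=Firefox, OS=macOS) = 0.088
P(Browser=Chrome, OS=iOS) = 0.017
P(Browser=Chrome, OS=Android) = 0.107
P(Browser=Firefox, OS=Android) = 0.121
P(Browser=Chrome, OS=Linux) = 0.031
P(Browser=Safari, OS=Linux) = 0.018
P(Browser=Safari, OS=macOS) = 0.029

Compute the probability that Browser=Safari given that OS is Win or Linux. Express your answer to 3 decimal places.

0.404

P(OS=Win) = 0.083 + 0.059 + 0.118 = 0.260.
P(OS=Linux) = 0.031 + 0.028 + 0.018 = 0.077.
P(OS ∈ {Win, Linux}) = 0.260 + 0.077 = 0.337; P(Browser=Safari, OS ∈ {Win, Linux}) = 0.118 + 0.018 = 0.136.
P(Browser=Safari | OS ∈ {Win, Linux}) = 0.136/0.337 = 0.404.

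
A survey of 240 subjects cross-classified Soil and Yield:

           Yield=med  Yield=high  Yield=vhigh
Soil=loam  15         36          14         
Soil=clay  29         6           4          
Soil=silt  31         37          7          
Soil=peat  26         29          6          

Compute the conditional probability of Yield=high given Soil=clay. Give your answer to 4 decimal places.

Total with Soil=clay: 29 + 6 + 4 = 39.
P(Yield=high | Soil=clay) = 6/39 = 0.1538.

0.1538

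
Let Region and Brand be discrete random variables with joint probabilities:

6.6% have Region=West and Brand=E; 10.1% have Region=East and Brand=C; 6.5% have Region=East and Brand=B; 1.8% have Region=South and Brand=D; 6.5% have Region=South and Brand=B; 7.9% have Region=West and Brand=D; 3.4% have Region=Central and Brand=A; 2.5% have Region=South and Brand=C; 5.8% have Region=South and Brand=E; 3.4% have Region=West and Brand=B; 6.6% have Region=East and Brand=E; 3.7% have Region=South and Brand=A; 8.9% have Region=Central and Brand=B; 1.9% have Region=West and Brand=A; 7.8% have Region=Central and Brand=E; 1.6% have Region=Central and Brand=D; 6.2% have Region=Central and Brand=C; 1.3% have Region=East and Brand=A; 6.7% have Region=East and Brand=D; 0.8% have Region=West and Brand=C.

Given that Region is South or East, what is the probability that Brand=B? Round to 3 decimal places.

P(Region=South) = 0.037 + 0.065 + 0.025 + 0.018 + 0.058 = 0.203.
P(Region=East) = 0.013 + 0.065 + 0.101 + 0.067 + 0.066 = 0.312.
P(Region ∈ {South, East}) = 0.203 + 0.312 = 0.515; P(Brand=B, Region ∈ {South, East}) = 0.065 + 0.065 = 0.130.
P(Brand=B | Region ∈ {South, East}) = 0.130/0.515 = 0.252.

0.252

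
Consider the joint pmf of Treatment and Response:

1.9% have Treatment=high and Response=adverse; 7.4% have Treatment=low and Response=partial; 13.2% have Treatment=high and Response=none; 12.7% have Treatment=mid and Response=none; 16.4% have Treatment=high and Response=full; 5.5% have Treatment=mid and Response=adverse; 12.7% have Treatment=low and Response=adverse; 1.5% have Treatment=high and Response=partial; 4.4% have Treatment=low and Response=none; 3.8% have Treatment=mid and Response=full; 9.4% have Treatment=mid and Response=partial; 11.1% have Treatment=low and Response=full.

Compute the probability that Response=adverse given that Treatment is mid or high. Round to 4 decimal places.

P(Treatment=mid) = 0.127 + 0.094 + 0.038 + 0.055 = 0.314.
P(Treatment=high) = 0.132 + 0.015 + 0.164 + 0.019 = 0.330.
P(Treatment ∈ {mid, high}) = 0.314 + 0.330 = 0.644; P(Response=adverse, Treatment ∈ {mid, high}) = 0.055 + 0.019 = 0.074.
P(Response=adverse | Treatment ∈ {mid, high}) = 0.074/0.644 = 0.1149.

0.1149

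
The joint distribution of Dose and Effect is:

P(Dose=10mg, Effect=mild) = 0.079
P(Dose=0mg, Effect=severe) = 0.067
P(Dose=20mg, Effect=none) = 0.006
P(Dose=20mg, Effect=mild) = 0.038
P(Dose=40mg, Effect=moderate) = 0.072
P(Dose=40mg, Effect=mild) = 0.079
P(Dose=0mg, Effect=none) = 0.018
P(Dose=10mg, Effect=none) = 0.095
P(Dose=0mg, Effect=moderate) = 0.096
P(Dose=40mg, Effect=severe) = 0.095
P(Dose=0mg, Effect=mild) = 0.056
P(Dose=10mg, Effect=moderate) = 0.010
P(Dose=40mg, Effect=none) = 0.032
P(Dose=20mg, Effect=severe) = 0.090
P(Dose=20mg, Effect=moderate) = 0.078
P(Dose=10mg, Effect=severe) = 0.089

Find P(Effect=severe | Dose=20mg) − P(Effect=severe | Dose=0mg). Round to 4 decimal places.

P(Dose=20mg) = 0.006 + 0.038 + 0.078 + 0.090 = 0.212; P(Effect=severe | Dose=20mg) = 0.090/0.212 = 0.42453.
P(Dose=0mg) = 0.018 + 0.056 + 0.096 + 0.067 = 0.237; P(Effect=severe | Dose=0mg) = 0.067/0.237 = 0.28270.
Difference = 0.1418.

0.1418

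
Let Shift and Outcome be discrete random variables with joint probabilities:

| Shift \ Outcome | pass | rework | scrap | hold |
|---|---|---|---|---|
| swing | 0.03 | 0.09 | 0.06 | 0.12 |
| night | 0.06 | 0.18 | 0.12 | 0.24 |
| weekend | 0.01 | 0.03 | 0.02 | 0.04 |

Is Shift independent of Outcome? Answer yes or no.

Every cell satisfies P(Shift,Outcome) = P(Shift)·P(Outcome). For instance P(Shift=night) = 0.60, P(Outcome=pass) = 0.10, and 0.60×0.10 = 0.06 matches the joint entry. So Shift and Outcome are independent.

yes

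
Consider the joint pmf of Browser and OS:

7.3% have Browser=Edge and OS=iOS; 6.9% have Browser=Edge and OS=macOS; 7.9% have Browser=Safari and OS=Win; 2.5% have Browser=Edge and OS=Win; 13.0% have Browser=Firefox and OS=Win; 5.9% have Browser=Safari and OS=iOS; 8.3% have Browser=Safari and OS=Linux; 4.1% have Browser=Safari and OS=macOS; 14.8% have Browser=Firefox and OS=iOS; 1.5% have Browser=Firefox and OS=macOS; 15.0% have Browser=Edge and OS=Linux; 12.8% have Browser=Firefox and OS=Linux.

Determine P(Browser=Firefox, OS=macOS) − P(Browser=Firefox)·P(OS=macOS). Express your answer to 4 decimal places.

P(Browser=Firefox) = 0.130 + 0.015 + 0.128 + 0.148 = 0.421.
P(OS=macOS) = 0.015 + 0.041 + 0.069 = 0.125.
P(Browser=Firefox, OS=macOS) − P(Browser=Firefox)P(OS=macOS) = 0.015 − 0.421×0.125 = -0.0376.

-0.0376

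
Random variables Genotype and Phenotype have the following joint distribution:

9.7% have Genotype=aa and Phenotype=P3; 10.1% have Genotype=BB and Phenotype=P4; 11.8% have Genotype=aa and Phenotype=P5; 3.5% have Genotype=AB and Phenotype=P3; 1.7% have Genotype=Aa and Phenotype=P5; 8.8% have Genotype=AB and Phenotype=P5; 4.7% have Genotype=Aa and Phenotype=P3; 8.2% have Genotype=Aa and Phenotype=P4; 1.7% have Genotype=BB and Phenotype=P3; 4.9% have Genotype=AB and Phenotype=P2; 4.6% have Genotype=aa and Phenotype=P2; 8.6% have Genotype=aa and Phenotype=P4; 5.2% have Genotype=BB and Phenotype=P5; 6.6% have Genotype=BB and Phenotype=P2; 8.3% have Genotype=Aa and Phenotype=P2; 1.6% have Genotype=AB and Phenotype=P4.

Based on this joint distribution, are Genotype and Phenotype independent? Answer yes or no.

P(Genotype=Aa) = 0.229 and P(Phenotype=P5) = 0.275, so their product is 0.06298, but P(Genotype=Aa, Phenotype=P5) = 0.017. Since these differ, Genotype and Phenotype are not independent.

no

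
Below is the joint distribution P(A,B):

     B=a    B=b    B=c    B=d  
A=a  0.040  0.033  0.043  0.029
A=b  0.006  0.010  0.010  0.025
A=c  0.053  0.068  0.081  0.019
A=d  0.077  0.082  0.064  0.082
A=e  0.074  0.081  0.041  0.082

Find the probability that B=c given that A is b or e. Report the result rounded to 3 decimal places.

0.155

P(A=b) = 0.006 + 0.010 + 0.010 + 0.025 = 0.051.
P(A=e) = 0.074 + 0.081 + 0.041 + 0.082 = 0.278.
P(A ∈ {b, e}) = 0.051 + 0.278 = 0.329; P(B=c, A ∈ {b, e}) = 0.010 + 0.041 = 0.051.
P(B=c | A ∈ {b, e}) = 0.051/0.329 = 0.155.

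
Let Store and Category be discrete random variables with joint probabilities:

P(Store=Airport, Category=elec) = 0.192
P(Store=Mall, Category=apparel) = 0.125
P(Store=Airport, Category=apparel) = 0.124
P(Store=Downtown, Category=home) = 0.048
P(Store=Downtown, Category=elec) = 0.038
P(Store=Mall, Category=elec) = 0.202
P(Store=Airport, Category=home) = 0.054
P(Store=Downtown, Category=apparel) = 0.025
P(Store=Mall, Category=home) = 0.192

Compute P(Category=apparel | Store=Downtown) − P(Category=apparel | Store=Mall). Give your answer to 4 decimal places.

-0.0156

P(Store=Downtown) = 0.025 + 0.038 + 0.048 = 0.111; P(Category=apparel | Store=Downtown) = 0.025/0.111 = 0.22523.
P(Store=Mall) = 0.125 + 0.202 + 0.192 = 0.519; P(Category=apparel | Store=Mall) = 0.125/0.519 = 0.24085.
Difference = -0.0156.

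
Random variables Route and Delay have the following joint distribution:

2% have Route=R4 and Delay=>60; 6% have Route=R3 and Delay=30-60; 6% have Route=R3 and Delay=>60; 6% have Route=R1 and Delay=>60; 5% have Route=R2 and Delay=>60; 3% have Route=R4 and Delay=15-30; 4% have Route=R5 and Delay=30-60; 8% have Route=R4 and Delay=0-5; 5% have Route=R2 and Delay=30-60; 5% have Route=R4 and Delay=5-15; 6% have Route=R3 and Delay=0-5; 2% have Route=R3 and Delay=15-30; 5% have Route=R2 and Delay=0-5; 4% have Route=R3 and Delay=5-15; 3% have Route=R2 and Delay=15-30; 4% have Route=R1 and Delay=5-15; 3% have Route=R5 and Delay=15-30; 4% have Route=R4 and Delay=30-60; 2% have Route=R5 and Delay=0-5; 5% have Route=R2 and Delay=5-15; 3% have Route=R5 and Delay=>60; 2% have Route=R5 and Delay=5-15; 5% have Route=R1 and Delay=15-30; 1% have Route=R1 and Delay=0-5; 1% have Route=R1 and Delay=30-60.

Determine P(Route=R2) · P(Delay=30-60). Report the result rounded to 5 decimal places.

0.04600

P(Route=R2) = 0.05 + 0.05 + 0.03 + 0.05 + 0.05 = 0.23.
P(Delay=30-60) = 0.01 + 0.05 + 0.06 + 0.04 + 0.04 = 0.20.
Product: 0.23 × 0.20 = 0.04600.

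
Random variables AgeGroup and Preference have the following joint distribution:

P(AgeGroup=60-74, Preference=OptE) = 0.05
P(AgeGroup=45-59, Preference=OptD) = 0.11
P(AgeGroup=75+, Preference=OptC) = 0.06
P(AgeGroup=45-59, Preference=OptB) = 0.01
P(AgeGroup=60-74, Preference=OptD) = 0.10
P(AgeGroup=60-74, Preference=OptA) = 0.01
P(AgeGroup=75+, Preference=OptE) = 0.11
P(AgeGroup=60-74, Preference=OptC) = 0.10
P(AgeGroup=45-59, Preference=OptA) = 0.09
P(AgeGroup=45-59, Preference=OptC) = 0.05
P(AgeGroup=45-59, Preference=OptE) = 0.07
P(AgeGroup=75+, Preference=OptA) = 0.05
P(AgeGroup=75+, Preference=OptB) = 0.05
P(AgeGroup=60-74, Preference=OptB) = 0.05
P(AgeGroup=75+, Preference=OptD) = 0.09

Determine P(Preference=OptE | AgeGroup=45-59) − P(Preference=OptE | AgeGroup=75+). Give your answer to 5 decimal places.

P(AgeGroup=45-59) = 0.09 + 0.01 + 0.05 + 0.11 + 0.07 = 0.33; P(Preference=OptE | AgeGroup=45-59) = 0.07/0.33 = 0.212121.
P(AgeGroup=75+) = 0.05 + 0.05 + 0.06 + 0.09 + 0.11 = 0.36; P(Preference=OptE | AgeGroup=75+) = 0.11/0.36 = 0.305556.
Difference = -0.09343.

-0.09343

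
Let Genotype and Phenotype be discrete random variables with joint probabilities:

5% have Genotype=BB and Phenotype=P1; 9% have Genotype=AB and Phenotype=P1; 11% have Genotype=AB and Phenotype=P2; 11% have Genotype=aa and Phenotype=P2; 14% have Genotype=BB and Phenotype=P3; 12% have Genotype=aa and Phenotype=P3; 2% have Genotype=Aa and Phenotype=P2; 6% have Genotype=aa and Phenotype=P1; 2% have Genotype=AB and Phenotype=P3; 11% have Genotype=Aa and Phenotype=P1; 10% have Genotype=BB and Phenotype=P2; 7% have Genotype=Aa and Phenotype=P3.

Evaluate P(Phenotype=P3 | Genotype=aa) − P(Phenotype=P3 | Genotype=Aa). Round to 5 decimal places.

0.06379

P(Genotype=aa) = 0.06 + 0.11 + 0.12 = 0.29; P(Phenotype=P3 | Genotype=aa) = 0.12/0.29 = 0.413793.
P(Genotype=Aa) = 0.11 + 0.02 + 0.07 = 0.20; P(Phenotype=P3 | Genotype=Aa) = 0.07/0.20 = 0.350000.
Difference = 0.06379.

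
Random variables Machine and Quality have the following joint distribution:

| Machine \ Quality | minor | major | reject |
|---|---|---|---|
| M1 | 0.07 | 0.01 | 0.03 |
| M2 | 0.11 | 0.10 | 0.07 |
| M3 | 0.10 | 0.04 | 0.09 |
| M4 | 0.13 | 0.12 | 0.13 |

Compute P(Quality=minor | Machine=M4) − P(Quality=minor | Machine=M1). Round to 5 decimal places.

P(Machine=M4) = 0.13 + 0.12 + 0.13 = 0.38; P(Quality=minor | Machine=M4) = 0.13/0.38 = 0.342105.
P(Machine=M1) = 0.07 + 0.01 + 0.03 = 0.11; P(Quality=minor | Machine=M1) = 0.07/0.11 = 0.636364.
Difference = -0.29426.

-0.29426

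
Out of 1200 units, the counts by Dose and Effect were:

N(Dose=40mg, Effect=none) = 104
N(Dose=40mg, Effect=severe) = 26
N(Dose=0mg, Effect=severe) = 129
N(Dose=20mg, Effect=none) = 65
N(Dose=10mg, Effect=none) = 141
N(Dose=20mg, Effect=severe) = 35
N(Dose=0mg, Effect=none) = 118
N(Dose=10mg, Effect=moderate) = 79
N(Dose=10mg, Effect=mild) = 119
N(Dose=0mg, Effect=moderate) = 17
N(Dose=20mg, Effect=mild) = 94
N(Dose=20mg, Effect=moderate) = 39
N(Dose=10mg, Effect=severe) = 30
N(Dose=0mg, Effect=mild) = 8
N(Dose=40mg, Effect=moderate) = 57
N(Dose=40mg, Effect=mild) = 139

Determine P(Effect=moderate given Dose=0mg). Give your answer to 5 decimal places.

0.06250

Total with Dose=0mg: 118 + 8 + 17 + 129 = 272.
P(Effect=moderate | Dose=0mg) = 17/272 = 0.06250.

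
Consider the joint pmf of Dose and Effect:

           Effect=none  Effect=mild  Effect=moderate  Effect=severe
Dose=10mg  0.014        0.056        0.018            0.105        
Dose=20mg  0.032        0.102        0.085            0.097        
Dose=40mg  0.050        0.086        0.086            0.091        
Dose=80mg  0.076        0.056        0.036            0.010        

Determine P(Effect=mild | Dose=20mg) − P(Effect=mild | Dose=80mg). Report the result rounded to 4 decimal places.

P(Dose=20mg) = 0.032 + 0.102 + 0.085 + 0.097 = 0.316; P(Effect=mild | Dose=20mg) = 0.102/0.316 = 0.32278.
P(Dose=80mg) = 0.076 + 0.056 + 0.036 + 0.010 = 0.178; P(Effect=mild | Dose=80mg) = 0.056/0.178 = 0.31461.
Difference = 0.0082.

0.0082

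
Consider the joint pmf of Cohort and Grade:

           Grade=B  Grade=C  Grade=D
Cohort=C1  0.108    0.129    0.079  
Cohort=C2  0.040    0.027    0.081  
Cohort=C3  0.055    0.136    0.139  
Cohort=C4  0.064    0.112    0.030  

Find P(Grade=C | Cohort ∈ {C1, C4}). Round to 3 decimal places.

0.462

P(Cohort=C1) = 0.108 + 0.129 + 0.079 = 0.316.
P(Cohort=C4) = 0.064 + 0.112 + 0.030 = 0.206.
P(Cohort ∈ {C1, C4}) = 0.316 + 0.206 = 0.522; P(Grade=C, Cohort ∈ {C1, C4}) = 0.129 + 0.112 = 0.241.
P(Grade=C | Cohort ∈ {C1, C4}) = 0.241/0.522 = 0.462.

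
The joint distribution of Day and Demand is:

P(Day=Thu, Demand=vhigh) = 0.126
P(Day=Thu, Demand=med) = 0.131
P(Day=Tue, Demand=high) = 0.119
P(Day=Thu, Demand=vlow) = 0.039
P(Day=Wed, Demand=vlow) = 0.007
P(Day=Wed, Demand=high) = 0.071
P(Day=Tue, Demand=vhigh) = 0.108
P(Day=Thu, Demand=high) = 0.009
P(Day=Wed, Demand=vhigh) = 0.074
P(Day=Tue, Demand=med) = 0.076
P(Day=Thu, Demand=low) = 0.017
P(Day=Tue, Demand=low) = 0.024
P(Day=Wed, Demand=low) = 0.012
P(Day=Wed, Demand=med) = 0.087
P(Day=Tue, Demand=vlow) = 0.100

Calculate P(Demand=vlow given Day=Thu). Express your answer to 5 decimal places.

P(Day=Thu) = 0.039 + 0.017 + 0.131 + 0.009 + 0.126 = 0.322.
P(Demand=vlow | Day=Thu) = 0.039/0.322 = 0.12112.

0.12112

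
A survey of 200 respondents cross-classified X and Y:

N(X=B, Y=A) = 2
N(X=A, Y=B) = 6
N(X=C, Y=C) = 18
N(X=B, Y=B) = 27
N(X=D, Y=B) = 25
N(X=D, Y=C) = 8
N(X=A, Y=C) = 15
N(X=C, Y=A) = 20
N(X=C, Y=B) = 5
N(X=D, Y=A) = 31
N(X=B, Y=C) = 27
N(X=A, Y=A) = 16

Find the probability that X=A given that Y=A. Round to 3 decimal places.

Total with Y=A: 16 + 2 + 20 + 31 = 69.
P(X=A | Y=A) = 16/69 = 0.232.

0.232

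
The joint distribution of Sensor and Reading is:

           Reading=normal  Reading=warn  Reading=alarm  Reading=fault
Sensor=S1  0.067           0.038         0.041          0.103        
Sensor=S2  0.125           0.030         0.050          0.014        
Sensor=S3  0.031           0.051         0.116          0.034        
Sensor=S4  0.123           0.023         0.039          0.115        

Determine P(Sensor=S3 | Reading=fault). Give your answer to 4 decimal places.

0.1278

P(Reading=fault) = 0.103 + 0.014 + 0.034 + 0.115 = 0.266.
P(Sensor=S3 | Reading=fault) = 0.034/0.266 = 0.1278.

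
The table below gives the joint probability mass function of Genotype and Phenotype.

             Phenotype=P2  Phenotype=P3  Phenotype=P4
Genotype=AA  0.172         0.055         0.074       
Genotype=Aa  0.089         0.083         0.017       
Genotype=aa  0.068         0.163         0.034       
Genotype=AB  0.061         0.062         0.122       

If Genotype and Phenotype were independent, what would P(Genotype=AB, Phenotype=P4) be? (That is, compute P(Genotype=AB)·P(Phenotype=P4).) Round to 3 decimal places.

P(Genotype=AB) = 0.061 + 0.062 + 0.122 = 0.245.
P(Phenotype=P4) = 0.074 + 0.017 + 0.034 + 0.122 = 0.247.
Product: 0.245 × 0.247 = 0.061.

0.061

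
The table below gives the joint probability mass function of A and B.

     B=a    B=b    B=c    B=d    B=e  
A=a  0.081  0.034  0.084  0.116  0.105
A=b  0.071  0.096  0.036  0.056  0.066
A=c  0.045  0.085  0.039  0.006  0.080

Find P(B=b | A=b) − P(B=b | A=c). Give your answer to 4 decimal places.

P(A=b) = 0.071 + 0.096 + 0.036 + 0.056 + 0.066 = 0.325; P(B=b | A=b) = 0.096/0.325 = 0.29538.
P(A=c) = 0.045 + 0.085 + 0.039 + 0.006 + 0.080 = 0.255; P(B=b | A=c) = 0.085/0.255 = 0.33333.
Difference = -0.0379.

-0.0379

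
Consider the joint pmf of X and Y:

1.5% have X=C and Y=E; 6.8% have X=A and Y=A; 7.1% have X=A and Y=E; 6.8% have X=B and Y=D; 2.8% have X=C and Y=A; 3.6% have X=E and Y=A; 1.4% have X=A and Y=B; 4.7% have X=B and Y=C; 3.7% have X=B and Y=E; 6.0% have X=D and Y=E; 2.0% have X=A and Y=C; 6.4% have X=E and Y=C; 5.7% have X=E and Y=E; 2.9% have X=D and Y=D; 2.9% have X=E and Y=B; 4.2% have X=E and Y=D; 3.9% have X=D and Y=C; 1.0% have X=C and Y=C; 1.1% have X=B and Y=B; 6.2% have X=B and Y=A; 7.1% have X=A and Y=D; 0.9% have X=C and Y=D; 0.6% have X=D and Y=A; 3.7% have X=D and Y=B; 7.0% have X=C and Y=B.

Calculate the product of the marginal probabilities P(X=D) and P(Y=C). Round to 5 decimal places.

P(X=D) = 0.006 + 0.037 + 0.039 + 0.029 + 0.060 = 0.171.
P(Y=C) = 0.020 + 0.047 + 0.010 + 0.039 + 0.064 = 0.180.
Product: 0.171 × 0.180 = 0.03078.

0.03078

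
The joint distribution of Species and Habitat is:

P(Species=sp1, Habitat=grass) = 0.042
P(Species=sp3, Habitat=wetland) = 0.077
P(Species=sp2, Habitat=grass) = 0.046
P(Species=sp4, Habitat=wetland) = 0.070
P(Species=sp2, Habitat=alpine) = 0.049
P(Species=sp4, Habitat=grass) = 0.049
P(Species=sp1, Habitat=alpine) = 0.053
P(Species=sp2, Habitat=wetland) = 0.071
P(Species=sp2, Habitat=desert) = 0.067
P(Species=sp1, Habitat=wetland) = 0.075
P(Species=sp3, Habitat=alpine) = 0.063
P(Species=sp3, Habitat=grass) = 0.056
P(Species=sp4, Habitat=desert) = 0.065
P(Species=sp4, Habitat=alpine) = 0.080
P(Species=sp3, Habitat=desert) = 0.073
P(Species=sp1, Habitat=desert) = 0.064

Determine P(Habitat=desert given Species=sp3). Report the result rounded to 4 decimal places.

0.2714

P(Species=sp3) = 0.056 + 0.077 + 0.073 + 0.063 = 0.269.
P(Habitat=desert | Species=sp3) = 0.073/0.269 = 0.2714.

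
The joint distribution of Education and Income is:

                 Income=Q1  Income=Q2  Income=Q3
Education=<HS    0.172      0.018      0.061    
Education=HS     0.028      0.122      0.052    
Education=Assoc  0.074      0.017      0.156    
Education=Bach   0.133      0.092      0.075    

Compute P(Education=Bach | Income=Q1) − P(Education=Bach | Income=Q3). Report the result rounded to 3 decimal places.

P(Income=Q1) = 0.172 + 0.028 + 0.074 + 0.133 = 0.407; P(Education=Bach | Income=Q1) = 0.133/0.407 = 0.3268.
P(Income=Q3) = 0.061 + 0.052 + 0.156 + 0.075 = 0.344; P(Education=Bach | Income=Q3) = 0.075/0.344 = 0.2180.
Difference = 0.109.

0.109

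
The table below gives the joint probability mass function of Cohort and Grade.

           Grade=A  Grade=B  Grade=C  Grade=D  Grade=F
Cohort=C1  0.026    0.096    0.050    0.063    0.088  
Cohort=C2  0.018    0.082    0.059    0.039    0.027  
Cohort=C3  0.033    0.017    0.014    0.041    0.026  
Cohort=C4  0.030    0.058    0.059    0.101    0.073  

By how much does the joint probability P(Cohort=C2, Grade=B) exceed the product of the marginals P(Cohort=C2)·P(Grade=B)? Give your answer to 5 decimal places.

P(Cohort=C2) = 0.018 + 0.082 + 0.059 + 0.039 + 0.027 = 0.225.
P(Grade=B) = 0.096 + 0.082 + 0.017 + 0.058 = 0.253.
P(Cohort=C2, Grade=B) − P(Cohort=C2)P(Grade=B) = 0.082 − 0.225×0.253 = 0.02508.

0.02508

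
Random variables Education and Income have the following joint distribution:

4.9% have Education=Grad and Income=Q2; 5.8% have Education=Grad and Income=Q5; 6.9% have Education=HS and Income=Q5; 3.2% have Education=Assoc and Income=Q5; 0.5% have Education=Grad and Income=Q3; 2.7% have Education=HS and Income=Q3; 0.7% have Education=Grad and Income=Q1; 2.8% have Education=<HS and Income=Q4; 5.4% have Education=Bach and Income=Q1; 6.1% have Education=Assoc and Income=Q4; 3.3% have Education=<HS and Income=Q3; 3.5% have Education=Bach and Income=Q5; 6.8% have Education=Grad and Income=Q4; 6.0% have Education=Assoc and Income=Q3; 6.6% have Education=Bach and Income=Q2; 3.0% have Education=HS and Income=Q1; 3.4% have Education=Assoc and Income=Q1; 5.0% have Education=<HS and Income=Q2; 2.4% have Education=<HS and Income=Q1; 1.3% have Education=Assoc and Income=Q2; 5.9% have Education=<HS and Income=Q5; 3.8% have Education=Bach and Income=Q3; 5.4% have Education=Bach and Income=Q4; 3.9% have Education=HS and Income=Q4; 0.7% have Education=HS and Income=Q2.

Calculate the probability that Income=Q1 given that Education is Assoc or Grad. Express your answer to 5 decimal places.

P(Education=Assoc) = 0.034 + 0.013 + 0.060 + 0.061 + 0.032 = 0.200.
P(Education=Grad) = 0.007 + 0.049 + 0.005 + 0.068 + 0.058 = 0.187.
P(Education ∈ {Assoc, Grad}) = 0.200 + 0.187 = 0.387; P(Income=Q1, Education ∈ {Assoc, Grad}) = 0.034 + 0.007 = 0.041.
P(Income=Q1 | Education ∈ {Assoc, Grad}) = 0.041/0.387 = 0.10594.

0.10594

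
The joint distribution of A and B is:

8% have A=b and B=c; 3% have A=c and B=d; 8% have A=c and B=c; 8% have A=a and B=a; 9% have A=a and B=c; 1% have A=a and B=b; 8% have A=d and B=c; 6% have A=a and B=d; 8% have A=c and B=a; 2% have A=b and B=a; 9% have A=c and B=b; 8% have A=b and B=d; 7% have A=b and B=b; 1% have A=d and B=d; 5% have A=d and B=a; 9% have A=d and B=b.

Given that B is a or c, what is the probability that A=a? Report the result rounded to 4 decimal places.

P(B=a) = 0.08 + 0.02 + 0.08 + 0.05 = 0.23.
P(B=c) = 0.09 + 0.08 + 0.08 + 0.08 = 0.33.
P(B ∈ {a, c}) = 0.23 + 0.33 = 0.56; P(A=a, B ∈ {a, c}) = 0.08 + 0.09 = 0.17.
P(A=a | B ∈ {a, c}) = 0.17/0.56 = 0.3036.

0.3036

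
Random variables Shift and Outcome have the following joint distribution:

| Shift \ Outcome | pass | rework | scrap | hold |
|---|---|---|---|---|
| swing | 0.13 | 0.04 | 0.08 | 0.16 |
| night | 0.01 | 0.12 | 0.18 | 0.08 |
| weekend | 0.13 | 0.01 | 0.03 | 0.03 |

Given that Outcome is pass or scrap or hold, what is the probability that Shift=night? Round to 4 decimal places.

P(Outcome=pass) = 0.13 + 0.01 + 0.13 = 0.27.
P(Outcome=scrap) = 0.08 + 0.18 + 0.03 = 0.29.
P(Outcome=hold) = 0.16 + 0.08 + 0.03 = 0.27.
P(Outcome ∈ {pass, scrap, hold}) = 0.27 + 0.29 + 0.27 = 0.83; P(Shift=night, Outcome ∈ {pass, scrap, hold}) = 0.01 + 0.18 + 0.08 = 0.27.
P(Shift=night | Outcome ∈ {pass, scrap, hold}) = 0.27/0.83 = 0.3253.

0.3253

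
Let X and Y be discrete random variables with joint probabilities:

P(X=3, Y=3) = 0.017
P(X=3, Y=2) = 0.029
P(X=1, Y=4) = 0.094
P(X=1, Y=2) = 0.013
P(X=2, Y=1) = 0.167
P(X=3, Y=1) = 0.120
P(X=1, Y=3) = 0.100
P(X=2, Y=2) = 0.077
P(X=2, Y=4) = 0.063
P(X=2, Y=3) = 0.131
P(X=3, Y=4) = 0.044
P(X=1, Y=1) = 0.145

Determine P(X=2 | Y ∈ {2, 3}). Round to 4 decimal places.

0.5668

P(Y=2) = 0.013 + 0.077 + 0.029 = 0.119.
P(Y=3) = 0.100 + 0.131 + 0.017 = 0.248.
P(Y ∈ {2, 3}) = 0.119 + 0.248 = 0.367; P(X=2, Y ∈ {2, 3}) = 0.077 + 0.131 = 0.208.
P(X=2 | Y ∈ {2, 3}) = 0.208/0.367 = 0.5668.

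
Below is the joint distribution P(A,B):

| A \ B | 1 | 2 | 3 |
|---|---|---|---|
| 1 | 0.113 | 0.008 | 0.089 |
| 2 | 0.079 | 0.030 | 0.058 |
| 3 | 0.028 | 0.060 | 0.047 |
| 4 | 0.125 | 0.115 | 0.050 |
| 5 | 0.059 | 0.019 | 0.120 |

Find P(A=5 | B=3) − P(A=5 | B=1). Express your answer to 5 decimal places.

0.18363

P(B=3) = 0.089 + 0.058 + 0.047 + 0.050 + 0.120 = 0.364; P(A=5 | B=3) = 0.120/0.364 = 0.329670.
P(B=1) = 0.113 + 0.079 + 0.028 + 0.125 + 0.059 = 0.404; P(A=5 | B=1) = 0.059/0.404 = 0.146040.
Difference = 0.18363.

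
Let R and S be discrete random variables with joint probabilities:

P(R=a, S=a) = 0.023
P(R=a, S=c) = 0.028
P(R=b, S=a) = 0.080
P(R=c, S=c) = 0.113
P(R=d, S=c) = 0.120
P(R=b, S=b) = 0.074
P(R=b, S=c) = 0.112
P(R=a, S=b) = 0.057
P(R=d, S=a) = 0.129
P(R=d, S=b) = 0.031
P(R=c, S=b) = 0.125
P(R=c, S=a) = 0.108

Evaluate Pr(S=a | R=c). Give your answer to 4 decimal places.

0.3121

P(R=c) = 0.108 + 0.125 + 0.113 = 0.346.
P(S=a | R=c) = 0.108/0.346 = 0.3121.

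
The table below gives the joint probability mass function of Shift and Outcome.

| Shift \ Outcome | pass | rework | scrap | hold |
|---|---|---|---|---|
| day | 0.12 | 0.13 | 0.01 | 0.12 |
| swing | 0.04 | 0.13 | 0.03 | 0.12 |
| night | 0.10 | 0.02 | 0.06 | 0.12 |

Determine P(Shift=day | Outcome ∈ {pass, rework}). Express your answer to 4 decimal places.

0.4630

P(Outcome=pass) = 0.12 + 0.04 + 0.10 = 0.26.
P(Outcome=rework) = 0.13 + 0.13 + 0.02 = 0.28.
P(Outcome ∈ {pass, rework}) = 0.26 + 0.28 = 0.54; P(Shift=day, Outcome ∈ {pass, rework}) = 0.12 + 0.13 = 0.25.
P(Shift=day | Outcome ∈ {pass, rework}) = 0.25/0.54 = 0.4630.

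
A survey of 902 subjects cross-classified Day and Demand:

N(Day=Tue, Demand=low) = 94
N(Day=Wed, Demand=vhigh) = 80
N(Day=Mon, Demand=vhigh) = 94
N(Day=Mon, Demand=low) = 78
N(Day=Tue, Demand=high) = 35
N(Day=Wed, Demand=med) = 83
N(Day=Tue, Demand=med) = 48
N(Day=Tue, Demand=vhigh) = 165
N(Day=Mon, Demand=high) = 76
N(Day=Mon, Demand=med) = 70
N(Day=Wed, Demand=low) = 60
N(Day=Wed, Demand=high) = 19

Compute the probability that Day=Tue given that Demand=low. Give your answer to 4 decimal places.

Total with Demand=low: 78 + 94 + 60 = 232.
P(Day=Tue | Demand=low) = 94/232 = 0.4052.

0.4052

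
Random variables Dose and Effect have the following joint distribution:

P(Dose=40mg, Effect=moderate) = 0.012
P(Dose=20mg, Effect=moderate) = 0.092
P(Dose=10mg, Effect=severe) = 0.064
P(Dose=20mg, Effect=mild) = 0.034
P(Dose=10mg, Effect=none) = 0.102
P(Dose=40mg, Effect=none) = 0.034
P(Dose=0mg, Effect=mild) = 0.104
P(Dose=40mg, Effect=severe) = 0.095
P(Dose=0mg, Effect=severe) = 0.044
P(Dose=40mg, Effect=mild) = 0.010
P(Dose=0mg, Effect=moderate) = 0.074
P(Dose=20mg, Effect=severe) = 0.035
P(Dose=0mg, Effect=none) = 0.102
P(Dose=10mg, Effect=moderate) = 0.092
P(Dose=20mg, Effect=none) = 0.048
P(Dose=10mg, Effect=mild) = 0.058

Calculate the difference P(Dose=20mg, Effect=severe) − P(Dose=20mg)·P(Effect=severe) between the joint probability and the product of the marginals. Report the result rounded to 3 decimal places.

P(Dose=20mg) = 0.048 + 0.034 + 0.092 + 0.035 = 0.209.
P(Effect=severe) = 0.044 + 0.064 + 0.035 + 0.095 = 0.238.
P(Dose=20mg, Effect=severe) − P(Dose=20mg)P(Effect=severe) = 0.035 − 0.209×0.238 = -0.015.

-0.015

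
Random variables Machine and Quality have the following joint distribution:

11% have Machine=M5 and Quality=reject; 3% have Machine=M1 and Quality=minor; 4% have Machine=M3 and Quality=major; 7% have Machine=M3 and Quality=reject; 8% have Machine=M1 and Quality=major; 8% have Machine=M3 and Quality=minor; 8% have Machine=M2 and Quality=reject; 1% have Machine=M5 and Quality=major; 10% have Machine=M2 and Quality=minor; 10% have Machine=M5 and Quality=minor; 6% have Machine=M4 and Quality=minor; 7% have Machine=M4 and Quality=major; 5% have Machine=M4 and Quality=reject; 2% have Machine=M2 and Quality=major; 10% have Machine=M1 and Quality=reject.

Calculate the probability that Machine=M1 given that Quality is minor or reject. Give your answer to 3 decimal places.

P(Quality=minor) = 0.03 + 0.10 + 0.08 + 0.06 + 0.10 = 0.37.
P(Quality=reject) = 0.10 + 0.08 + 0.07 + 0.05 + 0.11 = 0.41.
P(Quality ∈ {minor, reject}) = 0.37 + 0.41 = 0.78; P(Machine=M1, Quality ∈ {minor, reject}) = 0.03 + 0.10 = 0.13.
P(Machine=M1 | Quality ∈ {minor, reject}) = 0.13/0.78 = 0.167.

0.167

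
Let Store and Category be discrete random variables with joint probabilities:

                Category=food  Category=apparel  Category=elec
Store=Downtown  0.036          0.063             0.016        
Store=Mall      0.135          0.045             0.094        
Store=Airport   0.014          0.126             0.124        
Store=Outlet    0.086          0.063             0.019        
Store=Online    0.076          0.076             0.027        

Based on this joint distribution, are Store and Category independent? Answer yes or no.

P(Store=Airport) = 0.264 and P(Category=food) = 0.347, so their product is 0.09161, but P(Store=Airport, Category=food) = 0.014. Since these differ, Store and Category are not independent.

no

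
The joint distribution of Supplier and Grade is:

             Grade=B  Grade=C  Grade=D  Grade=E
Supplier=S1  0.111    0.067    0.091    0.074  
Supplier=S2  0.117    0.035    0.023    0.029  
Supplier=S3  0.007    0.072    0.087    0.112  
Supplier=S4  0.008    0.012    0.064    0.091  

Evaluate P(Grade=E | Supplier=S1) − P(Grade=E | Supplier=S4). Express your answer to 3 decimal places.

-0.304

P(Supplier=S1) = 0.111 + 0.067 + 0.091 + 0.074 = 0.343; P(Grade=E | Supplier=S1) = 0.074/0.343 = 0.2157.
P(Supplier=S4) = 0.008 + 0.012 + 0.064 + 0.091 = 0.175; P(Grade=E | Supplier=S4) = 0.091/0.175 = 0.5200.
Difference = -0.304.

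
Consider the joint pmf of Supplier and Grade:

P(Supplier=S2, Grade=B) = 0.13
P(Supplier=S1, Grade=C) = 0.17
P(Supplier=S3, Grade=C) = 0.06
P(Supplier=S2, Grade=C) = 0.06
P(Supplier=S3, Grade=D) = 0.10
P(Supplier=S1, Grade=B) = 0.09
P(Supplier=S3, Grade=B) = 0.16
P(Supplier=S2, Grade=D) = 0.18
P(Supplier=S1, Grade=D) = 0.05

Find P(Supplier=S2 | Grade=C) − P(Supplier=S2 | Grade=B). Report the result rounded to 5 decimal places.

-0.13521

P(Grade=C) = 0.17 + 0.06 + 0.06 = 0.29; P(Supplier=S2 | Grade=C) = 0.06/0.29 = 0.206897.
P(Grade=B) = 0.09 + 0.13 + 0.16 = 0.38; P(Supplier=S2 | Grade=B) = 0.13/0.38 = 0.342105.
Difference = -0.13521.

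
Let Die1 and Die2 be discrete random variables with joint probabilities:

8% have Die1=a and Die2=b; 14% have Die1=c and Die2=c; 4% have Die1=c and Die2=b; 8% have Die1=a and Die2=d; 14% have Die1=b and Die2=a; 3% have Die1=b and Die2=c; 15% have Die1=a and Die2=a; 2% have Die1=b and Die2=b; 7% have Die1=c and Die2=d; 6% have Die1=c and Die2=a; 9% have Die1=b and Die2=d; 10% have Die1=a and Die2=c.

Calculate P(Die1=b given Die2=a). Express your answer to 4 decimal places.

P(Die2=a) = 0.15 + 0.14 + 0.06 = 0.35.
P(Die1=b | Die2=a) = 0.14/0.35 = 0.4000.

0.4000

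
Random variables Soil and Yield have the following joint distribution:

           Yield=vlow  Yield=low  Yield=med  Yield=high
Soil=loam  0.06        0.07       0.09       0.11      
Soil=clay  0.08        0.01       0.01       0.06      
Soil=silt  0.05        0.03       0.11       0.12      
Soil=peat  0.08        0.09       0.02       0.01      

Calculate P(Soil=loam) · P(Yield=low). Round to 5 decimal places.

P(Soil=loam) = 0.06 + 0.07 + 0.09 + 0.11 = 0.33.
P(Yield=low) = 0.07 + 0.01 + 0.03 + 0.09 = 0.20.
Product: 0.33 × 0.20 = 0.06600.

0.06600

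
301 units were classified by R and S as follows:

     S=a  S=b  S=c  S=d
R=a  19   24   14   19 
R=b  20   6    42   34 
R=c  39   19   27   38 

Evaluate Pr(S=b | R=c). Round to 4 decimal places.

Total with R=c: 39 + 19 + 27 + 38 = 123.
P(S=b | R=c) = 19/123 = 0.1545.

0.1545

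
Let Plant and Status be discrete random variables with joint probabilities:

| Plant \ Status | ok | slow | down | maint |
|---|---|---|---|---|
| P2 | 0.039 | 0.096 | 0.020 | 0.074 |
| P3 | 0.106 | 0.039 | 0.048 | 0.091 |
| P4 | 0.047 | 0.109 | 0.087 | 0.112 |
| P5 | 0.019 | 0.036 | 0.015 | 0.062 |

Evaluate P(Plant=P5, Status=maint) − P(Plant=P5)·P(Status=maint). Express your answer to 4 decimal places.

P(Plant=P5) = 0.019 + 0.036 + 0.015 + 0.062 = 0.132.
P(Status=maint) = 0.074 + 0.091 + 0.112 + 0.062 = 0.339.
P(Plant=P5, Status=maint) − P(Plant=P5)P(Status=maint) = 0.062 − 0.132×0.339 = 0.0173.

0.0173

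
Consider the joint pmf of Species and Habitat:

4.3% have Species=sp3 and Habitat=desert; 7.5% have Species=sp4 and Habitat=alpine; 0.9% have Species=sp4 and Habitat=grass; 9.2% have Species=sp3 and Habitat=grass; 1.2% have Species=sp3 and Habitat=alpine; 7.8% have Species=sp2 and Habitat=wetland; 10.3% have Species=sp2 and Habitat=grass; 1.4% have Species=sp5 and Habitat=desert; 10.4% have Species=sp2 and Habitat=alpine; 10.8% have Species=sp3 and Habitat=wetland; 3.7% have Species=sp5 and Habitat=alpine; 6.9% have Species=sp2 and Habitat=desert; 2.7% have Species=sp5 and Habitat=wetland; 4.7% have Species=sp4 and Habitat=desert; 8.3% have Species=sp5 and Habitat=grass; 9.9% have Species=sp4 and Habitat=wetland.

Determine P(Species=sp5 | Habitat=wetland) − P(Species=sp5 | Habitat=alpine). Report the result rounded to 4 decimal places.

P(Habitat=wetland) = 0.078 + 0.108 + 0.099 + 0.027 = 0.312; P(Species=sp5 | Habitat=wetland) = 0.027/0.312 = 0.08654.
P(Habitat=alpine) = 0.104 + 0.012 + 0.075 + 0.037 = 0.228; P(Species=sp5 | Habitat=alpine) = 0.037/0.228 = 0.16228.
Difference = -0.0757.

-0.0757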